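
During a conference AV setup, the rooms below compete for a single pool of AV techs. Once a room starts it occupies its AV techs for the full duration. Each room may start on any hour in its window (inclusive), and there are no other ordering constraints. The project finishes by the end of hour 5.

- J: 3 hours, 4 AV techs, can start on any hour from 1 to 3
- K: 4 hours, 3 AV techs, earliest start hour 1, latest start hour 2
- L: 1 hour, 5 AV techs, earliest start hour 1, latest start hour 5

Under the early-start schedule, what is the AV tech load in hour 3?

7

At early start, hour 3 has: J, K.
Demand: 4 + 3 = 7.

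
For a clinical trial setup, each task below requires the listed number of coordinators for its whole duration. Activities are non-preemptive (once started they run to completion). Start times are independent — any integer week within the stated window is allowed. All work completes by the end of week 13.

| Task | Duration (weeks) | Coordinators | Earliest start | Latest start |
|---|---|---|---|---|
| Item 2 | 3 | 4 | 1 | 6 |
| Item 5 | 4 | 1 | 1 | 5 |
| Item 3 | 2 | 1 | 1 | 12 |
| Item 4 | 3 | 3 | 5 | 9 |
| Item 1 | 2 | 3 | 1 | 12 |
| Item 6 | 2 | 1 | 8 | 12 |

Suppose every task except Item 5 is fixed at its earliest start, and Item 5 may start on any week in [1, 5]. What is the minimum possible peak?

8

Item 5@1: w1:9  w2:9  w3:5  w4:1  w5:3  w6:3  w7:3  w8:1  w9:1  w10:0  w11:0  w12:0  w13:0 → peak 9
Item 5@2: w1:8  w2:9  w3:5  w4:1  w5:4  w6:3  w7:3  w8:1  w9:1  w10:0  w11:0  w12:0  w13:0 → peak 9
Item 5@3: w1:8  w2:8  w3:5  w4:1  w5:4  w6:4  w7:3  w8:1  w9:1  w10:0  w11:0  w12:0  w13:0 → peak 8
Item 5@4: w1:8  w2:8  w3:4  w4:1  w5:4  w6:4  w7:4  w8:1  w9:1  w10:0  w11:0  w12:0  w13:0 → peak 8
Item 5@5: w1:8  w2:8  w3:4  w4:0  w5:4  w6:4  w7:4  w8:2  w9:1  w10:0  w11:0  w12:0  w13:0 → peak 8
Best is Item 5@3, peak 8.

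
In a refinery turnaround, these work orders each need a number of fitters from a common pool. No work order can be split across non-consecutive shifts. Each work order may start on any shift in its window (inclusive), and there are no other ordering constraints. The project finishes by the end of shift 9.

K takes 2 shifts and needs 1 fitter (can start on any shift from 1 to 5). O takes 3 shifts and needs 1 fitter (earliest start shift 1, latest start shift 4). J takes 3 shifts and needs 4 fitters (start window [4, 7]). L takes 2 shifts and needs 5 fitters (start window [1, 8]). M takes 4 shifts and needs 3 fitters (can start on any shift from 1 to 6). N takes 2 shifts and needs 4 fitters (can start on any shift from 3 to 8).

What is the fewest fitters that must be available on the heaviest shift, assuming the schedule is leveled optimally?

Early-start (K@1, O@1, J@4, L@1, M@1, N@3) gives peak 11: s1:10  s2:10  s3:8  s4:11  s5:4  s6:4  s7:0  s8:0  s9:0.
Shift M→3, N→7.
Schedule K@1, O@1, J@4, L@1, M@3, N@7: s1:7  s2:7  s3:4  s4:7  s5:7  s6:7  s7:4  s8:4  s9:0 — peak 7.

7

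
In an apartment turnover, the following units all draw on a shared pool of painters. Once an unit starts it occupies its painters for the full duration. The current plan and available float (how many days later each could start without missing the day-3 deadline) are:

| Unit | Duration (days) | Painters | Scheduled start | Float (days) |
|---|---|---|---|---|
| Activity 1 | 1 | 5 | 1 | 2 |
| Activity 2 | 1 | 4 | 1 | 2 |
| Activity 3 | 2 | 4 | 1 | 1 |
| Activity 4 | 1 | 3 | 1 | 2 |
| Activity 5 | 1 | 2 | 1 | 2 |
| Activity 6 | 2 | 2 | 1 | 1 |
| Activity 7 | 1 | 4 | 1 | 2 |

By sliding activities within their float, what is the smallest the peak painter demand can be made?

Early-start (Activity 1@1, Activity 2@1, Activity 3@1, Activity 4@1, Activity 5@1, Activity 6@1, Activity 7@1) gives peak 24: d1:24  d2:6  d3:0.
Shift Activity 2→2, Activity 3→2, Activity 6→2, Activity 7→3.
Schedule Activity 1@1, Activity 2@2, Activity 3@2, Activity 4@1, Activity 5@1, Activity 6@2, Activity 7@3: d1:10  d2:10  d3:10 — peak 10.
Total painter-days = 30 over 3 days ⇒ peak ≥ ⌈30/3⌉ = 10, so 10 is optimal.

10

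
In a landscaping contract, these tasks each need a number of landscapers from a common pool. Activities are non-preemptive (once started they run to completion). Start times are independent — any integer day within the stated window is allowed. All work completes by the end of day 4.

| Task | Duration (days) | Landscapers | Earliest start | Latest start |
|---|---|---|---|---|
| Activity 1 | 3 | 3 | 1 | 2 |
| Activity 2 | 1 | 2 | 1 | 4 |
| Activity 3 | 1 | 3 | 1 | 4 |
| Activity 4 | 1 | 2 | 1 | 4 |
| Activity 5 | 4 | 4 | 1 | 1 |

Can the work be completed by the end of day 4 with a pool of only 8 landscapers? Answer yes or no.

The minimum achievable peak is 9; 8 < 9, so no feasible schedule stays within the cap.

no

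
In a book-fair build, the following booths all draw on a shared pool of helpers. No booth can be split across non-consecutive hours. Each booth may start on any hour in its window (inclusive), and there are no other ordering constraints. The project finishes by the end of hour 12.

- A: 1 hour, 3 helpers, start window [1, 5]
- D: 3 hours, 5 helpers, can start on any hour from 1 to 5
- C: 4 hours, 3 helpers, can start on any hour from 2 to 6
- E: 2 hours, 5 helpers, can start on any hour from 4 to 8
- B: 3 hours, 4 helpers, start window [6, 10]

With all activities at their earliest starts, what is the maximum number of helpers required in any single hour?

8

Early-start schedule: A@1, D@1, C@2, E@4, B@6.
Load per hour: hour 1: 8, hour 2: 8, hour 3: 8, hour 4: 8, hour 5: 8, hour 6: 4, hour 7: 4, hour 8: 4, hour 9: 0, hour 10: 0, hour 11: 0, hour 12: 0.
Peak is 8.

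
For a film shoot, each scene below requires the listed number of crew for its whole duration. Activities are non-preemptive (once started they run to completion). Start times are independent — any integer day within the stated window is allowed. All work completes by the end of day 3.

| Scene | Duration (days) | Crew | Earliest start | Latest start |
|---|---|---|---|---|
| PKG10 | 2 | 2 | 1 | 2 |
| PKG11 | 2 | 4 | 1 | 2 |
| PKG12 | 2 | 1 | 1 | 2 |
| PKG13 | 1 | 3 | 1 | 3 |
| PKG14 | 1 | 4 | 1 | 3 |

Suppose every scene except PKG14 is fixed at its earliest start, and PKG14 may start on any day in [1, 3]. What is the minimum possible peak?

PKG14@1: d1:14  d2:7  d3:0 → peak 14
PKG14@2: d1:10  d2:11  d3:0 → peak 11
PKG14@3: d1:10  d2:7  d3:4 → peak 10
Best is PKG14@3, peak 10.

10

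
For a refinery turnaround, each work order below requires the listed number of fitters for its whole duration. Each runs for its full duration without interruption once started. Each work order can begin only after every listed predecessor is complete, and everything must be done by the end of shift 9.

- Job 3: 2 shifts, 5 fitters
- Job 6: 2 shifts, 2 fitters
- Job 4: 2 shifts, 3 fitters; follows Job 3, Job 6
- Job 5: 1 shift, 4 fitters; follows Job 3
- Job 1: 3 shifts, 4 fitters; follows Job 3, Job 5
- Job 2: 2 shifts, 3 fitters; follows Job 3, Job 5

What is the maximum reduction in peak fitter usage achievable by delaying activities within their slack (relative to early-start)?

Early-start peak: s1:7  s2:7  s3:7  s4:10  s5:7  s6:4  s7:0  s8:0  s9:0 ⇒ 10.
Leveled (Job 3@1, Job 6@3, Job 4@5, Job 5@3, Job 1@7, Job 2@4): s1:5  s2:5  s3:6  s4:5  s5:6  s6:3  s7:4  s8:4  s9:4 ⇒ 6.
Reduction 10 − 6 = 4.

4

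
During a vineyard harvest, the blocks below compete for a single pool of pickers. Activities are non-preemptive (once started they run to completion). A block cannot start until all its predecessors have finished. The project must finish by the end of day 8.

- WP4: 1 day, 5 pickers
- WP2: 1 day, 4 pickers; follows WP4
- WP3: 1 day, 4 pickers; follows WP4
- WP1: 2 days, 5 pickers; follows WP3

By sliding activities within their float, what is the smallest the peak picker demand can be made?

Early-start (WP4@1, WP2@2, WP3@2, WP1@3) gives peak 8: d1:5  d2:8  d3:5  d4:5  d5:0  d6:0  d7:0  d8:0.
Shift WP3→3, WP1→4.
Schedule WP4@1, WP2@2, WP3@3, WP1@4: d1:5  d2:4  d3:4  d4:5  d5:5  d6:0  d7:0  d8:0 — peak 5.

5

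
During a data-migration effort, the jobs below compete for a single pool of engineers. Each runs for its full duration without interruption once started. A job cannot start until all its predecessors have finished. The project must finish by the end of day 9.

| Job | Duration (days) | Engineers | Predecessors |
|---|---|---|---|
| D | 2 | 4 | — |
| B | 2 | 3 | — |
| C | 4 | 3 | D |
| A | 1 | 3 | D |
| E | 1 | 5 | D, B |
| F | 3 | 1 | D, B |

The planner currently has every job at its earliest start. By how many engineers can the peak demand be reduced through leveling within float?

6

Early-start peak: d1:7  d2:7  d3:12  d4:4  d5:4  d6:3  d7:0  d8:0  d9:0 ⇒ 12.
Leveled (D@1, B@3, C@3, A@5, E@7, F@6): d1:4  d2:4  d3:6  d4:6  d5:6  d6:4  d7:6  d8:1  d9:0 ⇒ 6.
Reduction 12 − 6 = 6.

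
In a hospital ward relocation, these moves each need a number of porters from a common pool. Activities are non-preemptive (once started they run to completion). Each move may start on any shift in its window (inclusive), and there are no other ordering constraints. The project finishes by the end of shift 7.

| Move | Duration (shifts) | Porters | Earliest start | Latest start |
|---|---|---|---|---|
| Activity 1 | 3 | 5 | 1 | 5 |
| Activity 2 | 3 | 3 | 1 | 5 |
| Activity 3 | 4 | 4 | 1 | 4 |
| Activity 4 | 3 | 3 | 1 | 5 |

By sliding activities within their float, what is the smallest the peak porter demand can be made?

Early-start (Activity 1@1, Activity 2@1, Activity 3@1, Activity 4@1) gives peak 15: s1:15  s2:15  s3:15  s4:4  s5:0  s6:0  s7:0.
Shift Activity 3→4, Activity 4→4.
Schedule Activity 1@1, Activity 2@1, Activity 3@4, Activity 4@4: s1:8  s2:8  s3:8  s4:7  s5:7  s6:7  s7:4 — peak 8.

8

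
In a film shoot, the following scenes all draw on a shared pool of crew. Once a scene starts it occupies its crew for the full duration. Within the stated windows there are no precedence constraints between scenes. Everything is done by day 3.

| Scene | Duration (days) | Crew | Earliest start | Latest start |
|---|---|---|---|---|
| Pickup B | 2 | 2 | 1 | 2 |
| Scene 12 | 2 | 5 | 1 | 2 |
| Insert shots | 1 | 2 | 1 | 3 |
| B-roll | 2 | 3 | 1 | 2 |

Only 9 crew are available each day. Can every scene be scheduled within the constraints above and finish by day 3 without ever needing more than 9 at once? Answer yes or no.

The minimum achievable peak is 10; 9 < 10, so no feasible schedule stays within the cap.

no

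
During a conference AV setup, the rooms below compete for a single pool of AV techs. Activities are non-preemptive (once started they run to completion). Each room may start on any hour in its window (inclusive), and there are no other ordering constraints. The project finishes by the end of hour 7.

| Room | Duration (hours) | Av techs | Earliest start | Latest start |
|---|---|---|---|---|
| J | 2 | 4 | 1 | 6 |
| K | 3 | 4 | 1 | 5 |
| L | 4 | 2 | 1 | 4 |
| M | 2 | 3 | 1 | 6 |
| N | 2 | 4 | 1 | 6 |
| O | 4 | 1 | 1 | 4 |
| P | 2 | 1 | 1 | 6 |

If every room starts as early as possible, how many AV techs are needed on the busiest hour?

19

Early-start schedule: J@1, K@1, L@1, M@1, N@1, O@1, P@1.
Load per hour: hour 1: 19, hour 2: 19, hour 3: 7, hour 4: 3, hour 5: 0, hour 6: 0, hour 7: 0.
Peak is 19.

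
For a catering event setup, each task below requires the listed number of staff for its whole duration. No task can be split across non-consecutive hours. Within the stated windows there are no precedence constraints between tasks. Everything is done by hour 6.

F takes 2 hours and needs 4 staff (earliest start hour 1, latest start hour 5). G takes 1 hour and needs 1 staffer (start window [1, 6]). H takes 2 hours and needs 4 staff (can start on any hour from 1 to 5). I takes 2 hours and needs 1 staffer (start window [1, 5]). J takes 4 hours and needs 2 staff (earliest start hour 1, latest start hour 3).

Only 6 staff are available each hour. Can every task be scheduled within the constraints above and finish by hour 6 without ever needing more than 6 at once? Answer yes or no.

yes

Schedule F@1, G@1, H@3, I@1, J@3: h1:6  h2:5  h3:6  h4:6  h5:2  h6:2 — peak 6 ≤ 6.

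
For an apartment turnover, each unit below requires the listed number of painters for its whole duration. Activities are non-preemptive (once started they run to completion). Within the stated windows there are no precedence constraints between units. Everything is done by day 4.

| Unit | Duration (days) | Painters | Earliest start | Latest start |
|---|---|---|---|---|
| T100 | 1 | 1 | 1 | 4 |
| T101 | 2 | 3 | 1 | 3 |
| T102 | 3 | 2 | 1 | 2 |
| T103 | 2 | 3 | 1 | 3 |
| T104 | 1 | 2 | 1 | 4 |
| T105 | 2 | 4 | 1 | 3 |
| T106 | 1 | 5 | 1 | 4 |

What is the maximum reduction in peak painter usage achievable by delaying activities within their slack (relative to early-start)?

Early-start peak: d1:20  d2:12  d3:2  d4:0 ⇒ 20.
Leveled (T100@1, T101@1, T102@1, T103@1, T104@3, T105@3, T106@4): d1:9  d2:8  d3:8  d4:9 ⇒ 9.
Reduction 20 − 9 = 11.

11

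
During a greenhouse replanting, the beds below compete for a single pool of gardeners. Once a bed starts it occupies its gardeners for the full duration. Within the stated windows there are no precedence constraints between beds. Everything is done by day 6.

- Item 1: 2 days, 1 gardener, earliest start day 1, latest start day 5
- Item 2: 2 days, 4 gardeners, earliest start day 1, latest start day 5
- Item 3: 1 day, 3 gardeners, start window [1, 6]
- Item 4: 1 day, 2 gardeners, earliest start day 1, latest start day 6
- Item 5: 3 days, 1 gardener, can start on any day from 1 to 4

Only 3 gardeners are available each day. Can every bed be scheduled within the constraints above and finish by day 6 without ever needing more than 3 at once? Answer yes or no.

The minimum achievable peak is 4; 3 < 4, so no feasible schedule stays within the cap.

no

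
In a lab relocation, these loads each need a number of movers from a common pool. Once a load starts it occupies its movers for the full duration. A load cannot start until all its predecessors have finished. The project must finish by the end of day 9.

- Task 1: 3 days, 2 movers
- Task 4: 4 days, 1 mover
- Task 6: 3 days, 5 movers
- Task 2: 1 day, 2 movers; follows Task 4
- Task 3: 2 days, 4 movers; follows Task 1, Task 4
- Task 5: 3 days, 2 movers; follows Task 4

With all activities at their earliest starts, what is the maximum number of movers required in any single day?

Early-start schedule: Task 1@1, Task 4@1, Task 6@1, Task 2@5, Task 3@5, Task 5@5.
Load per day: day 1: 8, day 2: 8, day 3: 8, day 4: 1, day 5: 8, day 6: 6, day 7: 2, day 8: 0, day 9: 0.
Peak is 8.

8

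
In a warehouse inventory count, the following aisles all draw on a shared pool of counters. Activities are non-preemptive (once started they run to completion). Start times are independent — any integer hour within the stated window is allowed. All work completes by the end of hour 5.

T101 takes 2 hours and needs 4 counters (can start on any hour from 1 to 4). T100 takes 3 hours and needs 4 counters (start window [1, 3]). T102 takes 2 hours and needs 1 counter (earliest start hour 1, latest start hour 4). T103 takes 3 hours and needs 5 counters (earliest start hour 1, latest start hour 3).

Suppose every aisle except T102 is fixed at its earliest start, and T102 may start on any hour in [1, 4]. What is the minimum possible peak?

13

T102@1: h1:14  h2:14  h3:9  h4:0  h5:0 → peak 14
T102@2: h1:13  h2:14  h3:10  h4:0  h5:0 → peak 14
T102@3: h1:13  h2:13  h3:10  h4:1  h5:0 → peak 13
T102@4: h1:13  h2:13  h3:9  h4:1  h5:1 → peak 13
Best is T102@3, peak 13.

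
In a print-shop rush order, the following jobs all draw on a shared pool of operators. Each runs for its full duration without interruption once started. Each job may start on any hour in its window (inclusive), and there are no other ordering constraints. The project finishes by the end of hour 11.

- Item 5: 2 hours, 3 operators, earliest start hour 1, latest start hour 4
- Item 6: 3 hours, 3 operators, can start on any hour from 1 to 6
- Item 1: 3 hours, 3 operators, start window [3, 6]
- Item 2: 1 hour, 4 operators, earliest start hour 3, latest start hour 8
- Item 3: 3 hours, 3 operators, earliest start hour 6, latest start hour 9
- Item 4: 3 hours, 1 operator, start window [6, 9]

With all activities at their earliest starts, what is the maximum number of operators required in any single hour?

Early-start schedule: Item 5@1, Item 6@1, Item 1@3, Item 2@3, Item 3@6, Item 4@6.
Load per hour: hour 1: 6, hour 2: 6, hour 3: 10, hour 4: 3, hour 5: 3, hour 6: 4, hour 7: 4, hour 8: 4, hour 9: 0, hour 10: 0, hour 11: 0.
Peak is 10.

10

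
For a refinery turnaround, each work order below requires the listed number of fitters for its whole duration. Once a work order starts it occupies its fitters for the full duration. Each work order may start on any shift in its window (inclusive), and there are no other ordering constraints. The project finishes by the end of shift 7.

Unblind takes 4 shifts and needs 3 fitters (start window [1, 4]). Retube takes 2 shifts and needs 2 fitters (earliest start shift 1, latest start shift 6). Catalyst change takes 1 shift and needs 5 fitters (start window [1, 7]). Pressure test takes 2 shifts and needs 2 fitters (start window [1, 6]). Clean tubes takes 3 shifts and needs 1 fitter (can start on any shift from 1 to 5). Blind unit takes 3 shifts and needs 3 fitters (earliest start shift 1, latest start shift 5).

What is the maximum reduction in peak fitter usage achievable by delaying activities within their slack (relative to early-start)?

Early-start peak: s1:16  s2:11  s3:7  s4:3  s5:0  s6:0  s7:0 ⇒ 16.
Leveled (Unblind@1, Retube@1, Catalyst change@7, Pressure test@5, Clean tubes@1, Blind unit@4): s1:6  s2:6  s3:4  s4:6  s5:5  s6:5  s7:5 ⇒ 6.
Reduction 16 − 6 = 10.

10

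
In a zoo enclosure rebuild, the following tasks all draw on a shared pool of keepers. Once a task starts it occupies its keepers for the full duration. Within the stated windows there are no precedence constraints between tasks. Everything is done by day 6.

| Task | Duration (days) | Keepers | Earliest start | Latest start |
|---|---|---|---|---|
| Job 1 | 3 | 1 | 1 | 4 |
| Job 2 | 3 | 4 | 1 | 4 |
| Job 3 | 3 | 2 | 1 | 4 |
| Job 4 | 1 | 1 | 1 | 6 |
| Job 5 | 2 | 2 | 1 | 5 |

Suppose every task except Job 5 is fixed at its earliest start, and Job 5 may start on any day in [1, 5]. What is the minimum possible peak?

Job 5@1: d1:10  d2:9  d3:7  d4:0  d5:0  d6:0 → peak 10
Job 5@2: d1:8  d2:9  d3:9  d4:0  d5:0  d6:0 → peak 9
Job 5@3: d1:8  d2:7  d3:9  d4:2  d5:0  d6:0 → peak 9
Job 5@4: d1:8  d2:7  d3:7  d4:2  d5:2  d6:0 → peak 8
Job 5@5: d1:8  d2:7  d3:7  d4:0  d5:2  d6:2 → peak 8
Best is Job 5@4, peak 8.

8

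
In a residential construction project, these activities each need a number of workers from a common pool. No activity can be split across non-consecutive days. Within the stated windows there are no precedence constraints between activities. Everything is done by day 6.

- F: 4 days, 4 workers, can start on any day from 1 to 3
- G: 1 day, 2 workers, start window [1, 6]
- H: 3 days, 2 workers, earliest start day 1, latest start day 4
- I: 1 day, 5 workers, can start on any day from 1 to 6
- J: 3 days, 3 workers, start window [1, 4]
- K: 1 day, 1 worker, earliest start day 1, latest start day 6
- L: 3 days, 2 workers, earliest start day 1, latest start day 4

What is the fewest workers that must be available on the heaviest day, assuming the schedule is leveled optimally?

8

Early-start (F@1, G@1, H@1, I@1, J@1, K@1, L@1) gives peak 19: d1:19  d2:11  d3:11  d4:4  d5:0  d6:0.
Shift G→5, I→6, J→4, K→4.
Schedule F@1, G@5, H@1, I@6, J@4, K@4, L@1: d1:8  d2:8  d3:8  d4:8  d5:5  d6:8 — peak 8.
Total worker-days = 45 over 6 days ⇒ peak ≥ ⌈45/6⌉ = 8, so 8 is optimal.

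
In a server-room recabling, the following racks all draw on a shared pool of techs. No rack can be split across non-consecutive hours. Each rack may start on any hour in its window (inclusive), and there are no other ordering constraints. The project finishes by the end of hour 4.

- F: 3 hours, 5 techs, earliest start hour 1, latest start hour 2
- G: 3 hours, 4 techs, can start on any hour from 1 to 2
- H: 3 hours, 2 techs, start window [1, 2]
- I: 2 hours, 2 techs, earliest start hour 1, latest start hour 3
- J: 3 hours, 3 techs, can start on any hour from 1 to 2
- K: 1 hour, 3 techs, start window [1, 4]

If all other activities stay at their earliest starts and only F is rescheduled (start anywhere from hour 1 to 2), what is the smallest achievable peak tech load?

16

F@1: h1:19  h2:16  h3:14  h4:0 → peak 19
F@2: h1:14  h2:16  h3:14  h4:5 → peak 16
Best is F@2, peak 16.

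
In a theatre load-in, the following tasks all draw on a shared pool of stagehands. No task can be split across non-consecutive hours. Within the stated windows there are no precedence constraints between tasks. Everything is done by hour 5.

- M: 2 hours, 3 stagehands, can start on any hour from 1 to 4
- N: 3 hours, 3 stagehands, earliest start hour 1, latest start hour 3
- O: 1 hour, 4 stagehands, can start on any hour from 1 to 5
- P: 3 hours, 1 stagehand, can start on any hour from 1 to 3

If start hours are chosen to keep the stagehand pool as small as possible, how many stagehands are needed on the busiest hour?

Early-start (M@1, N@1, O@1, P@1) gives peak 11: h1:11  h2:7  h3:4  h4:0  h5:0.
Shift O→4, P→3.
Schedule M@1, N@1, O@4, P@3: h1:6  h2:6  h3:4  h4:5  h5:1 — peak 6.

6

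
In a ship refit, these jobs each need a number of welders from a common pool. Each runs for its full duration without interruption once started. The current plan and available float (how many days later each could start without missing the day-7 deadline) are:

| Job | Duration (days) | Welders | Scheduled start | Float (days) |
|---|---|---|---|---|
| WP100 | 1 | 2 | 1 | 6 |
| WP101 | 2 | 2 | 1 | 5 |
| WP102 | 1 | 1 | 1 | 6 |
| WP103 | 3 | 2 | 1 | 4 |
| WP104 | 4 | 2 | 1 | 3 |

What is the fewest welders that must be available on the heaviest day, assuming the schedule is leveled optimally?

Early-start (WP100@1, WP101@1, WP102@1, WP103@1, WP104@1) gives peak 9: d1:9  d2:6  d3:4  d4:2  d5:0  d6:0  d7:0.
Shift WP102→2, WP103→3, WP104→3.
Schedule WP100@1, WP101@1, WP102@2, WP103@3, WP104@3: d1:4  d2:3  d3:4  d4:4  d5:4  d6:2  d7:0 — peak 4.

4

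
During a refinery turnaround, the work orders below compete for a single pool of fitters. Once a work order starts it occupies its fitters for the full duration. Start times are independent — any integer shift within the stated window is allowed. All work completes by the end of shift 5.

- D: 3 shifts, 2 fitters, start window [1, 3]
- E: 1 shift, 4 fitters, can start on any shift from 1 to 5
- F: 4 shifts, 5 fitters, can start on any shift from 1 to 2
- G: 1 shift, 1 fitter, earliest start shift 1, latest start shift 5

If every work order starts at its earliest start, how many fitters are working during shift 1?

At early start, shift 1 has: D, E, F, G.
Demand: 2 + 4 + 5 + 1 = 12.

12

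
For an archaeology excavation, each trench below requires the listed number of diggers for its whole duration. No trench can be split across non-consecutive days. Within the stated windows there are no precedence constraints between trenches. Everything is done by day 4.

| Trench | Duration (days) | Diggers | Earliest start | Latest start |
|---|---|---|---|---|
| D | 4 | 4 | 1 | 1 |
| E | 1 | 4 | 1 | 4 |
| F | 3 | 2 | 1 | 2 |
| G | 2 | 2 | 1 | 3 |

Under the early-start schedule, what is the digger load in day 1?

12

At early start, day 1 has: D, E, F, G.
Demand: 4 + 4 + 2 + 2 = 12.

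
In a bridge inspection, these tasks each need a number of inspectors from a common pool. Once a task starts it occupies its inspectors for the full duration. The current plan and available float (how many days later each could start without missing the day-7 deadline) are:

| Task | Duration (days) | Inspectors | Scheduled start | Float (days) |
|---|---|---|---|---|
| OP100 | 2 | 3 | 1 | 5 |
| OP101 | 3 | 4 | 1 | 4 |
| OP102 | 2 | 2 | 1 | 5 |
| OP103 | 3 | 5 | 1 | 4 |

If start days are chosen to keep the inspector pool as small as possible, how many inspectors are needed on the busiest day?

7

Early-start (OP100@1, OP101@1, OP102@1, OP103@1) gives peak 14: d1:14  d2:14  d3:9  d4:0  d5:0  d6:0  d7:0.
Shift OP102→3, OP103→4.
Schedule OP100@1, OP101@1, OP102@3, OP103@4: d1:7  d2:7  d3:6  d4:7  d5:5  d6:5  d7:0 — peak 7.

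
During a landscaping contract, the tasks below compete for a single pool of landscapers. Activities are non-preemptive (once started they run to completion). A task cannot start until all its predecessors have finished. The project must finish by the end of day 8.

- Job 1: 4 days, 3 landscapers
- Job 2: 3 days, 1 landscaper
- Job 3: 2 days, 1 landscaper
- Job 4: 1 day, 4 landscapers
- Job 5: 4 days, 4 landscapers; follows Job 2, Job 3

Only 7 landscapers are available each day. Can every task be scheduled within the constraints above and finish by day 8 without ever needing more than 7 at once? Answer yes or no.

Schedule Job 1@1, Job 2@1, Job 3@1, Job 4@4, Job 5@5: d1:5  d2:5  d3:4  d4:7  d5:4  d6:4  d7:4  d8:4 — peak 7 ≤ 7.

yes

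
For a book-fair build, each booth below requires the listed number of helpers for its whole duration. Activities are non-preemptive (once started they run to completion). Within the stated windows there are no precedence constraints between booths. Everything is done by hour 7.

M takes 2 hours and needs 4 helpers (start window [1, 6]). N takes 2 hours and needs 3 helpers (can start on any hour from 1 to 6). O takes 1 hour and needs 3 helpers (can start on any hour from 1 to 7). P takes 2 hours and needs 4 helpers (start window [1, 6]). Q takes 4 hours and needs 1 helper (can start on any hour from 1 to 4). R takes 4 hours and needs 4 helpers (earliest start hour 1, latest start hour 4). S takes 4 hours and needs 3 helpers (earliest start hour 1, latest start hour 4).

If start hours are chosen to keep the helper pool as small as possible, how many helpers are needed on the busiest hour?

10

Early-start (M@1, N@1, O@1, P@1, Q@1, R@1, S@1) gives peak 22: h1:22  h2:19  h3:8  h4:8  h5:0  h6:0  h7:0.
Shift P→6, Q→3, R→3, S→2.
Schedule M@1, N@1, O@1, P@6, Q@3, R@3, S@2: h1:10  h2:10  h3:8  h4:8  h5:8  h6:9  h7:4 — peak 10.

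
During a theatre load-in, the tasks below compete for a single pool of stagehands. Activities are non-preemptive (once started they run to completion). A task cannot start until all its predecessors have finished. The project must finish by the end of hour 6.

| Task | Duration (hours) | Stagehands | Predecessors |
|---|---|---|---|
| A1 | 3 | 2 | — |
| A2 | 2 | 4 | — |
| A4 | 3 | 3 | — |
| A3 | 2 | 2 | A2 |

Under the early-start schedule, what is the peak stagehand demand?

Early-start schedule: A1@1, A2@1, A4@1, A3@3.
Load per hour: hour 1: 9, hour 2: 9, hour 3: 7, hour 4: 2, hour 5: 0, hour 6: 0.
Peak is 9.

9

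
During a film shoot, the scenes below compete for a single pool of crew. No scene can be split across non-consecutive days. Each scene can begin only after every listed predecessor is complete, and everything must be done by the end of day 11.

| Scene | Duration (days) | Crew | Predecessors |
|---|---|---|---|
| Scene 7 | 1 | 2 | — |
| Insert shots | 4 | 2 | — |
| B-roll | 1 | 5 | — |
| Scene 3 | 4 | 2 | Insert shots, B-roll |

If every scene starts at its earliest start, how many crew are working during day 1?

At early start, day 1 has: Scene 7, Insert shots, B-roll.
Demand: 2 + 2 + 5 = 9.

9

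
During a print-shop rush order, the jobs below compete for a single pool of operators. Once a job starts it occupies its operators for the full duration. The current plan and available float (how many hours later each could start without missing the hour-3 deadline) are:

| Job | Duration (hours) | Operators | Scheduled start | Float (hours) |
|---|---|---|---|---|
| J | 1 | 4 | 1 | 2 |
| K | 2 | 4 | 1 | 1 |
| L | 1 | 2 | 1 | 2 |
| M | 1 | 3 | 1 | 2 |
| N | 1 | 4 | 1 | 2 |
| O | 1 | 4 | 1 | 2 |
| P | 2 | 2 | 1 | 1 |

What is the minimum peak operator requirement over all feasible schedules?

10

Early-start (J@1, K@1, L@1, M@1, N@1, O@1, P@1) gives peak 23: h1:23  h2:6  h3:0.
Shift M→2, N→3, O→3, P→2.
Schedule J@1, K@1, L@1, M@2, N@3, O@3, P@2: h1:10  h2:9  h3:10 — peak 10.
Total operator-hours = 29 over 3 hours ⇒ peak ≥ ⌈29/3⌉ = 10, so 10 is optimal.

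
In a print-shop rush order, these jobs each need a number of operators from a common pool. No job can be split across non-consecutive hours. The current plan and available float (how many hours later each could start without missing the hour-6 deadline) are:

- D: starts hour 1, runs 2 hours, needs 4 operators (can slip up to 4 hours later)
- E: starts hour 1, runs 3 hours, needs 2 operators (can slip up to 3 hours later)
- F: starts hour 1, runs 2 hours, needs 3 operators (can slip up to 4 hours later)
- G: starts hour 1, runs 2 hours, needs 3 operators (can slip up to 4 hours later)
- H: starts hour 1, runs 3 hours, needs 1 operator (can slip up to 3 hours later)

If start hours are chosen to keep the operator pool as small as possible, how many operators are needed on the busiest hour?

Early-start (D@1, E@1, F@1, G@1, H@1) gives peak 13: h1:13  h2:13  h3:3  h4:0  h5:0  h6:0.
Shift E→4, F→3, G→5.
Schedule D@1, E@4, F@3, G@5, H@1: h1:5  h2:5  h3:4  h4:5  h5:5  h6:5 — peak 5.
Total operator-hours = 29 over 6 hours ⇒ peak ≥ ⌈29/6⌉ = 5, so 5 is optimal.

5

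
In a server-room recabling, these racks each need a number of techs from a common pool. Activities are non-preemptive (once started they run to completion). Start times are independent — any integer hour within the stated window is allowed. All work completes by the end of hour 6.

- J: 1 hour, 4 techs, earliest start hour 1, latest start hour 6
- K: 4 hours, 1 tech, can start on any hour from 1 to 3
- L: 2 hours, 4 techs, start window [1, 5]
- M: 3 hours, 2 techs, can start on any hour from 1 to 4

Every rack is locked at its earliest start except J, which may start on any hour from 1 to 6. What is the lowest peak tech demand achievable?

J@1: h1:11  h2:7  h3:3  h4:1  h5:0  h6:0 → peak 11
J@2: h1:7  h2:11  h3:3  h4:1  h5:0  h6:0 → peak 11
J@3: h1:7  h2:7  h3:7  h4:1  h5:0  h6:0 → peak 7
J@4: h1:7  h2:7  h3:3  h4:5  h5:0  h6:0 → peak 7
J@5: h1:7  h2:7  h3:3  h4:1  h5:4  h6:0 → peak 7
J@6: h1:7  h2:7  h3:3  h4:1  h5:0  h6:4 → peak 7
Best is J@3, peak 7.

7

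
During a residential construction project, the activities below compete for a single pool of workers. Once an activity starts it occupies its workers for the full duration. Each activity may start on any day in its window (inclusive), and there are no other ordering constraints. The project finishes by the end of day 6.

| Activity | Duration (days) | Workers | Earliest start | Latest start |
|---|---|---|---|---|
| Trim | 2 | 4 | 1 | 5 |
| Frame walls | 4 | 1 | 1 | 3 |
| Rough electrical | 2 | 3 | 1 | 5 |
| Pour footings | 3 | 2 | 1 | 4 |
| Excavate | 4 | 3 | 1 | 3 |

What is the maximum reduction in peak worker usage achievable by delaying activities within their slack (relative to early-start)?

6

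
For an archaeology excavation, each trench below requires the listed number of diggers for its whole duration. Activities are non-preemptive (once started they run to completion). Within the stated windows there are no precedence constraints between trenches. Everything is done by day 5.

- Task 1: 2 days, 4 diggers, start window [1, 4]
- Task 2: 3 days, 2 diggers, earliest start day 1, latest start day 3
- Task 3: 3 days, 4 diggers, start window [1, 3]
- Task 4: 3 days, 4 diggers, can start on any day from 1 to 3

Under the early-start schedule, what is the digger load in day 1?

At early start, day 1 has: Task 1, Task 2, Task 3, Task 4.
Demand: 4 + 2 + 4 + 4 = 14.

14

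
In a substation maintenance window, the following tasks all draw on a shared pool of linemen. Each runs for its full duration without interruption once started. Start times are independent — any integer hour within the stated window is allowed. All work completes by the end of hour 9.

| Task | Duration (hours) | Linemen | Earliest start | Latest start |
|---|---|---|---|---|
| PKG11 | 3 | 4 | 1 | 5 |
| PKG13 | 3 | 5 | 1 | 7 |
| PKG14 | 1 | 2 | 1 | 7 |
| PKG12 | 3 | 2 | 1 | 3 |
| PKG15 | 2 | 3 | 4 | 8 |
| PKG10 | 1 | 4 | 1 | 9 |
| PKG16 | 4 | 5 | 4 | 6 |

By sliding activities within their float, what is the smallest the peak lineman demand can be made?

Early-start (PKG11@1, PKG13@1, PKG14@1, PKG12@1, PKG15@4, PKG10@1, PKG16@4) gives peak 17: h1:17  h2:11  h3:11  h4:8  h5:8  h6:5  h7:5  h8:0  h9:0.
Shift PKG11→4, PKG10→7, PKG16→6.
Schedule PKG11@4, PKG13@1, PKG14@1, PKG12@1, PKG15@4, PKG10@7, PKG16@6: h1:9  h2:7  h3:7  h4:7  h5:7  h6:9  h7:9  h8:5  h9:5 — peak 9.

9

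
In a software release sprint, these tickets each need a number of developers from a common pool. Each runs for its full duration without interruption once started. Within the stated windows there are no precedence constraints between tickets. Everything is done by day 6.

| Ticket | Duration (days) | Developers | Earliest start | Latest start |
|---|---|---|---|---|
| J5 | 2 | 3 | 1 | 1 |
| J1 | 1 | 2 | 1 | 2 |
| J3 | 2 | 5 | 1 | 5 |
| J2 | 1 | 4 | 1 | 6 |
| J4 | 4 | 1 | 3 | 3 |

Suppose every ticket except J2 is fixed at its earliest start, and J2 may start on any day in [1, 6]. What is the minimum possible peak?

J2@1: d1:14  d2:8  d3:1  d4:1  d5:1  d6:1 → peak 14
J2@2: d1:10  d2:12  d3:1  d4:1  d5:1  d6:1 → peak 12
J2@3: d1:10  d2:8  d3:5  d4:1  d5:1  d6:1 → peak 10
J2@4: d1:10  d2:8  d3:1  d4:5  d5:1  d6:1 → peak 10
J2@5: d1:10  d2:8  d3:1  d4:1  d5:5  d6:1 → peak 10
J2@6: d1:10  d2:8  d3:1  d4:1  d5:1  d6:5 → peak 10
Best is J2@3, peak 10.

10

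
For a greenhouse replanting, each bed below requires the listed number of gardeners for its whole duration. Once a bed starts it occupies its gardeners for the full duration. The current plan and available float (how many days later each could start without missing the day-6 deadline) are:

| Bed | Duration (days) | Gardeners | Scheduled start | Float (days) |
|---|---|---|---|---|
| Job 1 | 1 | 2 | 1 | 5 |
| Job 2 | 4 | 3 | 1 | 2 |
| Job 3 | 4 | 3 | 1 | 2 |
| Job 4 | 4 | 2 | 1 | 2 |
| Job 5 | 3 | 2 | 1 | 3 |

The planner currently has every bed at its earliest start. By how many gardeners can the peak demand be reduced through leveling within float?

2

Early-start peak: d1:12  d2:10  d3:10  d4:8  d5:0  d6:0 ⇒ 12.
Leveled (Job 1@1, Job 2@1, Job 3@1, Job 4@1, Job 5@2): d1:10  d2:10  d3:10  d4:10  d5:0  d6:0 ⇒ 10.
Reduction 12 − 10 = 2.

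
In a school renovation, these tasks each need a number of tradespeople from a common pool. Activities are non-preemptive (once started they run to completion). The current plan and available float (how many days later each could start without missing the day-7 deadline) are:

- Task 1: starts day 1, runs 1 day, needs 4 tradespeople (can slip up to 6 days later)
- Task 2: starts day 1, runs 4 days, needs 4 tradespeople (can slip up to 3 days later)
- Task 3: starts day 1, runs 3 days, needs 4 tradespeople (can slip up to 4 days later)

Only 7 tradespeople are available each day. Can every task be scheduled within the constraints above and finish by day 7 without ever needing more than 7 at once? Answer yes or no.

The minimum achievable peak is 8; 7 < 8, so no feasible schedule stays within the cap.

no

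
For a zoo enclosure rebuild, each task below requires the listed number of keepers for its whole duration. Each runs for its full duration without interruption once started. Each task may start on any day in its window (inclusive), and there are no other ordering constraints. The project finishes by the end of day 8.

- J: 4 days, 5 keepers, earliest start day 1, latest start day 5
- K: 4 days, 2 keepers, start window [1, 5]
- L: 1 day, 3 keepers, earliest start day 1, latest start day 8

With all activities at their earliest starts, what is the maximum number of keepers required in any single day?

10

Early-start schedule: J@1, K@1, L@1.
Load per day: day 1: 10, day 2: 7, day 3: 7, day 4: 7, day 5: 0, day 6: 0, day 7: 0, day 8: 0.
Peak is 10.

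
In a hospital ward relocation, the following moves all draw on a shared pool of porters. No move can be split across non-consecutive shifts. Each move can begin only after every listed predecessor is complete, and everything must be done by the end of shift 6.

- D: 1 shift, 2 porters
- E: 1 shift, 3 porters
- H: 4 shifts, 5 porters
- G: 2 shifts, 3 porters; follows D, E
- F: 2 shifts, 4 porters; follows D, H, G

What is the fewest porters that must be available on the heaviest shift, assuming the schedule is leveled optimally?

Early-start (D@1, E@1, H@1, G@2, F@5) gives peak 10: s1:10  s2:8  s3:8  s4:5  s5:4  s6:4.
Shift E→2, G→3.
Schedule D@1, E@2, H@1, G@3, F@5: s1:7  s2:8  s3:8  s4:8  s5:4  s6:4 — peak 8.
No arrangement of the 5 feasible schedules does better.

8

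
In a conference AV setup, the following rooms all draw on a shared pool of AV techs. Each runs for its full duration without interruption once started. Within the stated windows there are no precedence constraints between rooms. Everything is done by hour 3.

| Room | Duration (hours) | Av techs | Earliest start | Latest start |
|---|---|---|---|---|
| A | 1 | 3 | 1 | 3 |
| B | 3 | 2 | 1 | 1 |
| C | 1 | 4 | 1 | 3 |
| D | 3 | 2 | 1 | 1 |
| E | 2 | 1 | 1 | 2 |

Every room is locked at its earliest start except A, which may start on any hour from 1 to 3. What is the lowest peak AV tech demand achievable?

A@1: h1:12  h2:5  h3:4 → peak 12
A@2: h1:9  h2:8  h3:4 → peak 9
A@3: h1:9  h2:5  h3:7 → peak 9
Best is A@2, peak 9.

9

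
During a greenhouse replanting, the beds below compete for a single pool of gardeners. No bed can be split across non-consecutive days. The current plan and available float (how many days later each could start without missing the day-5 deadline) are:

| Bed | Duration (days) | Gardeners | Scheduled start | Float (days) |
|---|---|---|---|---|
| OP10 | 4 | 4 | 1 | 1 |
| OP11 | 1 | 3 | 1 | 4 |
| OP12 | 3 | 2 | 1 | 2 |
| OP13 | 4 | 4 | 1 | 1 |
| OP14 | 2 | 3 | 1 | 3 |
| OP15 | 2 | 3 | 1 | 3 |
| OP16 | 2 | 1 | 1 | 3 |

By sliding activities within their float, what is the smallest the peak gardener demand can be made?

Early-start (OP10@1, OP11@1, OP12@1, OP13@1, OP14@1, OP15@1, OP16@1) gives peak 20: d1:20  d2:17  d3:10  d4:8  d5:0.
Shift OP14→2, OP15→4, OP16→4.
Schedule OP10@1, OP11@1, OP12@1, OP13@1, OP14@2, OP15@4, OP16@4: d1:13  d2:13  d3:13  d4:12  d5:4 — peak 13.

13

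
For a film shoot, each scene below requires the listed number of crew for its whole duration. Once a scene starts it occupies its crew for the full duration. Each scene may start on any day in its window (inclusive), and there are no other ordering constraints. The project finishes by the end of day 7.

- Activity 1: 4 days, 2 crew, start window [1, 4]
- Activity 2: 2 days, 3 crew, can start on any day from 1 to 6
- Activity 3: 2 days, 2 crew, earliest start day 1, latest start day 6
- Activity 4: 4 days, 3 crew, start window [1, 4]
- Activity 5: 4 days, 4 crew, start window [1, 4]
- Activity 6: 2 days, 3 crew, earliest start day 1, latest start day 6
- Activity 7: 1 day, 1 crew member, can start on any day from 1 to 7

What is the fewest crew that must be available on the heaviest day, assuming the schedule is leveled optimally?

9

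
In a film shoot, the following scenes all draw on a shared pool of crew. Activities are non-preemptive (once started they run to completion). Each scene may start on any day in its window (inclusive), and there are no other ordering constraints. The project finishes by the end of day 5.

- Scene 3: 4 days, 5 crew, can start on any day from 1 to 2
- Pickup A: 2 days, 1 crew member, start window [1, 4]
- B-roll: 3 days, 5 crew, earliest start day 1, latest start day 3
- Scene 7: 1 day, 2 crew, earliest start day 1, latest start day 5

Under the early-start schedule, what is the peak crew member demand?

13

Early-start schedule: Scene 3@1, Pickup A@1, B-roll@1, Scene 7@1.
Load per day: day 1: 13, day 2: 11, day 3: 10, day 4: 5, day 5: 0.
Peak is 13.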